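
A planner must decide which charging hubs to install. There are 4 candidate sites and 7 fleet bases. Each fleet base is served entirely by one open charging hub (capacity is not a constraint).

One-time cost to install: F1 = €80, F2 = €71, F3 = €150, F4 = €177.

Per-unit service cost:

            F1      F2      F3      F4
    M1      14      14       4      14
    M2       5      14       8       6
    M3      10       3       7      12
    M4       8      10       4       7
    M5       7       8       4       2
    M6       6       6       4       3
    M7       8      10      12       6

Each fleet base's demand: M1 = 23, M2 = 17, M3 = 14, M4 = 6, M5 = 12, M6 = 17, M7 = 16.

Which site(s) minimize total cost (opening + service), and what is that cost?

Open F1 and F3; minimum total cost 773.

For any fixed open set, each fleet base goes to its cheapest open site; total = fixed + service.
{F1, F3}: M1→F3 4·23=92, M2→F1 5·17=85, M3→F3 7·14=98, M4→F3 4·6=24, M5→F3 4·12=48, M6→F3 4·17=68, M7→F1 8·16=128. Service 543; fixed 230; total 773.
{F1, F2, F3}: service 487 + fixed 301 = 788
{F2, F3}: service 570 + fixed 221 = 791
{F1, F2, F3, F4}: service 414 + fixed 478 = 892
No other subset beats 773.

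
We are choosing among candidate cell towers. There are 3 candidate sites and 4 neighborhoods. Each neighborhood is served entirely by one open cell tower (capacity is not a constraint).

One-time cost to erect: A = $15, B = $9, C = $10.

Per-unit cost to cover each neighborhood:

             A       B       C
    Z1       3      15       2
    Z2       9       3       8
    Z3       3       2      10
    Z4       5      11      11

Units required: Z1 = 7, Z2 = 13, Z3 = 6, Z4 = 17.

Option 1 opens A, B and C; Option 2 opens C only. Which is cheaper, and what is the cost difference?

Option 1 is cheaper by 191.

Option 1: {A, B, C}: Z1→C 2·7=14, Z2→B 3·13=39, Z3→B 2·6=12, Z4→A 5·17=85. Service 150; fixed 34; total 184.
Option 2: {C}: Z1→C 2·7=14, Z2→C 8·13=104, Z3→C 10·6=60, Z4→C 11·17=187. Service 365; fixed 10; total 375.
Difference: |184 − 375| = 191.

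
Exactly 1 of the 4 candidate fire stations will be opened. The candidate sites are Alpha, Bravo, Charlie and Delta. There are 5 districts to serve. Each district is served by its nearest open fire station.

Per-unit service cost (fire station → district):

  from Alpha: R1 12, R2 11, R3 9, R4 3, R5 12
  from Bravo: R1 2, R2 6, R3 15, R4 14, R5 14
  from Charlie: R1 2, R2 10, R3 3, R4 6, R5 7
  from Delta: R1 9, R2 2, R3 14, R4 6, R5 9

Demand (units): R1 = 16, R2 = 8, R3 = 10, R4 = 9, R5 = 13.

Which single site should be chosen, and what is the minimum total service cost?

With exactly 1 open, each district uses its cheapest among the chosen.
{Charlie}: R1→Charlie 2·16=32, R2→Charlie 10·8=80, R3→Charlie 3·10=30, R4→Charlie 6·9=54, R5→Charlie 7·13=91. Service cost 287.
{Delta}: service cost 471
{Bravo}: service cost 538
Among all 4 size-1 choices, {Charlie} is lowest.

Choose Charlie only; total service cost 287.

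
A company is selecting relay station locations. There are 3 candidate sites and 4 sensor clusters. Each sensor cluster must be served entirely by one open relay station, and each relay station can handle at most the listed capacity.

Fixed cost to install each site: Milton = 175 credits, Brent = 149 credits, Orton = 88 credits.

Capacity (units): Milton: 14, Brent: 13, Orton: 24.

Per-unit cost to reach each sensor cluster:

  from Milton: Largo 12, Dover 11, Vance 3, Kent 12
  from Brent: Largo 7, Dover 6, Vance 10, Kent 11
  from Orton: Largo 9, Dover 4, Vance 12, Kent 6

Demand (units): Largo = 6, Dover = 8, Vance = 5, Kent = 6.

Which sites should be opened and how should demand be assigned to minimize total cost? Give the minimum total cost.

Minimum total cost: 397

Open {Brent, Orton}: Largo→Brent 7·6=42, Dover→Orton 4·8=32, Vance→Brent 10·5=50, Kent→Orton 6·6=36.
Loads: Brent carries 11/13, Orton carries 14/24. Service 160; fixed 237; total 397.
Next best feasible plan costs 400.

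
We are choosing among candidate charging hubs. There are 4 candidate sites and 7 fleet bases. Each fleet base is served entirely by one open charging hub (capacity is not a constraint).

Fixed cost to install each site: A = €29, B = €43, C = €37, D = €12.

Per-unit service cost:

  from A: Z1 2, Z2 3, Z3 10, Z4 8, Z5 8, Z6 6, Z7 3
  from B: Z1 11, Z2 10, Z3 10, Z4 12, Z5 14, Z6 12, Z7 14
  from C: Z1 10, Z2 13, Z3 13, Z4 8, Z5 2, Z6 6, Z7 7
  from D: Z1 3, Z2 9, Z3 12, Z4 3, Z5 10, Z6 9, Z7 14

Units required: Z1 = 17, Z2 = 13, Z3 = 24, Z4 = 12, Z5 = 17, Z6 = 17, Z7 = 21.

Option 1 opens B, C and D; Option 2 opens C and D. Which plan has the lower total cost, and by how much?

Option 1: {B, C, D}: Z1→D 3·17=51, Z2→D 9·13=117, Z3→B 10·24=240, Z4→D 3·12=36, Z5→C 2·17=34, Z6→C 6·17=102, Z7→C 7·21=147. Service 727; fixed 92; total 819.
Option 2: {C, D}: Z1→D 3·17=51, Z2→D 9·13=117, Z3→D 12·24=288, Z4→D 3·12=36, Z5→C 2·17=34, Z6→C 6·17=102, Z7→C 7·21=147. Service 775; fixed 49; total 824.
Difference: |819 − 824| = 5.

Option 1 is cheaper by 5.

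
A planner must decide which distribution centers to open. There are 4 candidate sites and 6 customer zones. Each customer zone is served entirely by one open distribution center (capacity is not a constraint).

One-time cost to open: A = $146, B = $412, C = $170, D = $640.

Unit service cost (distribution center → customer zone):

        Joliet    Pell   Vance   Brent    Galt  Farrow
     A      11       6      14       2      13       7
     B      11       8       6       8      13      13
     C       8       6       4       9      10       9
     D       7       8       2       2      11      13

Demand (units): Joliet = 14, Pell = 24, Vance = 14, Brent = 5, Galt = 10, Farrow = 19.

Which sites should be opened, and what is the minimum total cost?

Open C only; minimum total cost 798.

For any fixed open set, each customer zone goes to its cheapest open site; total = fixed + service.
{C}: Joliet→C 8·14=112, Pell→C 6·24=144, Vance→C 4·14=56, Brent→C 9·5=45, Galt→C 10·10=100, Farrow→C 9·19=171. Service 628; fixed 170; total 798.
{A, C}: service 555 + fixed 316 = 871
{A}: service 767 + fixed 146 = 913
{A, B, C, D}: Joliet→D 7·14=98, Pell→A 6·24=144, Vance→D 2·14=28, Brent→A 2·5=10, Galt→C 10·10=100, Farrow→A 7·19=133. Service 513; fixed 1368; total 1881.
(All 15 nonempty subsets were checked; C only is lowest.)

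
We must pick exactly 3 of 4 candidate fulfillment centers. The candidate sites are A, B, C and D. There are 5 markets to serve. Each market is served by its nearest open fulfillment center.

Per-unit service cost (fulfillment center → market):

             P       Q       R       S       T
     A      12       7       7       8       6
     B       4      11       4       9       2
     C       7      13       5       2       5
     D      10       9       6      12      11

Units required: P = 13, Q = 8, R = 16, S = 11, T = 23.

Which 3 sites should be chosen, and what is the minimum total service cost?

With exactly 3 open, each market uses its cheapest among the chosen.
{A, B, C}: P→B 4·13=52, Q→A 7·8=56, R→B 4·16=64, S→C 2·11=22, T→B 2·23=46. Service cost 240.
{B, C, D}: service cost 256
{A, B, D}: service cost 306
Among all 4 size-3 choices, {A, B, C} is lowest.

Choose A, B and C; total service cost 240.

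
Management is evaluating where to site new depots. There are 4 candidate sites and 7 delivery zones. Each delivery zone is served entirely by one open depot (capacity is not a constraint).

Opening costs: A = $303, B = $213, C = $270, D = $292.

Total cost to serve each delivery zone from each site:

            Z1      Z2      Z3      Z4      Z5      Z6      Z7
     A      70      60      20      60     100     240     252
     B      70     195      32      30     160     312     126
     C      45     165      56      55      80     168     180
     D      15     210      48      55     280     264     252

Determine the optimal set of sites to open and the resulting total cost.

For any fixed open set, each delivery zone goes to its cheapest open site; total = fixed + service.
{C}: Z1→C 45, Z2→C 165, Z3→C 56, Z4→C 55, Z5→C 80, Z6→C 168, Z7→C 180. Service 749; fixed 270; total 1019.
{A}: service 802 + fixed 303 = 1105
{B, C}: Z1→C 45, Z2→C 165, Z3→B 32, Z4→B 30, Z5→C 80, Z6→C 168, Z7→B 126. Service 646; fixed 483; total 1129.
{A, B, C, D}: service 499 + fixed 1078 = 1577
No other subset beats 1019.

Open C only; minimum total cost 1019.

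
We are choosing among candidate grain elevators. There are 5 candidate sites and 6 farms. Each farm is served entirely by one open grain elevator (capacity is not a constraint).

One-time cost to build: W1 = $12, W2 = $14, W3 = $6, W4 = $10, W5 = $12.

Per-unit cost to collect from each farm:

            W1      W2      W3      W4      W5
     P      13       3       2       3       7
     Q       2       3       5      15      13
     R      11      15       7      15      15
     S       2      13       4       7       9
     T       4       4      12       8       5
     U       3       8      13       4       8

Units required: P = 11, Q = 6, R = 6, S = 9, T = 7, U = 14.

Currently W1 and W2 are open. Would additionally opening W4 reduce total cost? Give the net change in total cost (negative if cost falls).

Current service cost with {W1, W2}: 199.
Adding W4: each farm re-picks its cheapest; new service cost 199, saving 0.
Extra fixed cost: 10. Net change = 10 − 0 = 10.
(Totals: 225 → 235.)

No — net change +10 (cost rises by 10).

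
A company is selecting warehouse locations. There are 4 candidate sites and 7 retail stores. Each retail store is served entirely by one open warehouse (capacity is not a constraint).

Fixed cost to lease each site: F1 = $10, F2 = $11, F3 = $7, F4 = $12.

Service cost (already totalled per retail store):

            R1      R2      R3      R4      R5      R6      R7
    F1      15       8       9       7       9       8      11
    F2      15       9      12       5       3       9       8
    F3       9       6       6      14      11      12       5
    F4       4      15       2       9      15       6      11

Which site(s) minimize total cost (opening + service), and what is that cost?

Open F2 and F4; minimum total cost 60.

For any fixed open set, each retail store goes to its cheapest open site; total = fixed + service.
{F2, F4}: R1→F4 4, R2→F2 9, R3→F4 2, R4→F2 5, R5→F2 3, R6→F4 6, R7→F2 8. Service 37; fixed 23; total 60.
{F2, F3}: R1→F3 9, R2→F3 6, R3→F3 6, R4→F2 5, R5→F2 3, R6→F2 9, R7→F3 5. Service 43; fixed 18; total 61.
{F2, F3, F4}: service 31 + fixed 30 = 61
{F1, F2, F3, F4}: R1→F4 4, R2→F3 6, R3→F4 2, R4→F2 5, R5→F2 3, R6→F4 6, R7→F3 5. Service 31; fixed 40; total 71.
No other subset beats 60.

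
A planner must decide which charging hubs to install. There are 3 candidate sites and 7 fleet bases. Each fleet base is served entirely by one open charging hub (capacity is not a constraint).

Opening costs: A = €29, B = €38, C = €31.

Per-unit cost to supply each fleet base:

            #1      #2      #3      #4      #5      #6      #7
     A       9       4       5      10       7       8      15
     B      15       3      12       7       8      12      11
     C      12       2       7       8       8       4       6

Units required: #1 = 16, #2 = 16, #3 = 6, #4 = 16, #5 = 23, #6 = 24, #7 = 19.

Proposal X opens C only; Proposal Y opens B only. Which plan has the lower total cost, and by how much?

Proposal X is cheaper by 372.

Proposal X: {C}: #1→C 12·16=192, #2→C 2·16=32, #3→C 7·6=42, #4→C 8·16=128, #5→C 8·23=184, #6→C 4·24=96, #7→C 6·19=114. Service 788; fixed 31; total 819.
Proposal Y: {B}: #1→B 15·16=240, #2→B 3·16=48, #3→B 12·6=72, #4→B 7·16=112, #5→B 8·23=184, #6→B 12·24=288, #7→B 11·19=209. Service 1153; fixed 38; total 1191.
Difference: |819 − 1191| = 372.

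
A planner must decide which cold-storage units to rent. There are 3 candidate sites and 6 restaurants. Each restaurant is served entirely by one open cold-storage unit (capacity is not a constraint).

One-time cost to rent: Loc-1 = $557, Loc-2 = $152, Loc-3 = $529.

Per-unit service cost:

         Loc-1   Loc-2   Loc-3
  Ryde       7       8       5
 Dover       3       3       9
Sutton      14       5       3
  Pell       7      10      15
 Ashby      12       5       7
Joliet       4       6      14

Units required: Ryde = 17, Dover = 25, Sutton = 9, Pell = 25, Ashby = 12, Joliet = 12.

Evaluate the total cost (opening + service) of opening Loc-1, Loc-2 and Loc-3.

Each restaurant is assigned to its cheapest site among the open ones.
{Loc-1, Loc-2, Loc-3}: Ryde→Loc-3 5·17=85, Dover→Loc-1 3·25=75, Sutton→Loc-3 3·9=27, Pell→Loc-1 7·25=175, Ashby→Loc-2 5·12=60, Joliet→Loc-1 4·12=48. Service 470; fixed 1238; total 1708.

Total cost: 1708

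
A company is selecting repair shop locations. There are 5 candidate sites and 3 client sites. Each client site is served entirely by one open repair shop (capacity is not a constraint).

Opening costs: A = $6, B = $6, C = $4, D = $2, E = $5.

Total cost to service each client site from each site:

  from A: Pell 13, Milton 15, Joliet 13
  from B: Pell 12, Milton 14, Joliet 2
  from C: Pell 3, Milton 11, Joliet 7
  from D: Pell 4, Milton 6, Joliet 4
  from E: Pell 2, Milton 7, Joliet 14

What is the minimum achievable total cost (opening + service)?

Minimum total cost: 16

For any fixed open set, each client site goes to its cheapest open site; total = fixed + service.
{D}: Pell→D 4, Milton→D 6, Joliet→D 4. Service 14; fixed 2; total 16.
{C, D}: service 13 + fixed 6 = 19
{D, E}: Pell→E 2, Milton→D 6, Joliet→D 4. Service 12; fixed 7; total 19.
{A, B, C, D, E}: Pell→E 2, Milton→D 6, Joliet→B 2. Service 10; fixed 23; total 33.
No other subset beats 16.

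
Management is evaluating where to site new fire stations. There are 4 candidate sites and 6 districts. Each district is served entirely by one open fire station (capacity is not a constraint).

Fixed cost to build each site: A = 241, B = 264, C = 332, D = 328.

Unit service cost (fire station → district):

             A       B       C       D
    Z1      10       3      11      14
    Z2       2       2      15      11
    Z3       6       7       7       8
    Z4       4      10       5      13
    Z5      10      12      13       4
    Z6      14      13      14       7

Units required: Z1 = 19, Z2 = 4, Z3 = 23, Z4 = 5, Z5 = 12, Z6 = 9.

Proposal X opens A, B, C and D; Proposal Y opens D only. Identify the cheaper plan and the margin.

Proposal X: {A, B, C, D}: Z1→B 3·19=57, Z2→A 2·4=8, Z3→A 6·23=138, Z4→A 4·5=20, Z5→D 4·12=48, Z6→D 7·9=63. Service 334; fixed 1165; total 1499.
Proposal Y: {D}: Z1→D 14·19=266, Z2→D 11·4=44, Z3→D 8·23=184, Z4→D 13·5=65, Z5→D 4·12=48, Z6→D 7·9=63. Service 670; fixed 328; total 998.
Difference: |1499 − 998| = 501.

Proposal Y is cheaper by 501.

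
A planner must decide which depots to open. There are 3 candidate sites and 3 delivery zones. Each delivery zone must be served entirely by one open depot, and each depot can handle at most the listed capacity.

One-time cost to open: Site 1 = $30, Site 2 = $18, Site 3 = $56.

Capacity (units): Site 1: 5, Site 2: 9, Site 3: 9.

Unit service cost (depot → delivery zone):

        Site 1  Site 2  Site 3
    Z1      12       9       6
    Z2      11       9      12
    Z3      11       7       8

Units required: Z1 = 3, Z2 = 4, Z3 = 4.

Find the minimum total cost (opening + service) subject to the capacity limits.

Open {Site 1, Site 2}: Z1→Site 2 9·3=27, Z2→Site 1 11·4=44, Z3→Site 2 7·4=28.
Loads: Site 1 carries 4/5, Site 2 carries 7/9. Service 99; fixed 48; total 147.
Next best feasible plan costs 148.

Minimum total cost: 147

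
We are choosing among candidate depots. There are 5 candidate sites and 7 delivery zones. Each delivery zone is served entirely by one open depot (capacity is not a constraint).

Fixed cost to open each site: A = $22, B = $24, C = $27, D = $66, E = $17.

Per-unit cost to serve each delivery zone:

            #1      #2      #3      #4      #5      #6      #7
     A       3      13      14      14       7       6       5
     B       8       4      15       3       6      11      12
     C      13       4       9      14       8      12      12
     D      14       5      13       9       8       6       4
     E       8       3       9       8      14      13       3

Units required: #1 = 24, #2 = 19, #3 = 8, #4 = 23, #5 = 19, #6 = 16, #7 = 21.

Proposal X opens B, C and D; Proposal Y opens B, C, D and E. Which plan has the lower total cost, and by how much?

Proposal X: {B, C, D}: #1→B 8·24=192, #2→B 4·19=76, #3→C 9·8=72, #4→B 3·23=69, #5→B 6·19=114, #6→D 6·16=96, #7→D 4·21=84. Service 703; fixed 117; total 820.
Proposal Y: {B, C, D, E}: #1→B 8·24=192, #2→E 3·19=57, #3→C 9·8=72, #4→B 3·23=69, #5→B 6·19=114, #6→D 6·16=96, #7→E 3·21=63. Service 663; fixed 134; total 797.
Difference: |820 − 797| = 23.

Proposal Y is cheaper by 23.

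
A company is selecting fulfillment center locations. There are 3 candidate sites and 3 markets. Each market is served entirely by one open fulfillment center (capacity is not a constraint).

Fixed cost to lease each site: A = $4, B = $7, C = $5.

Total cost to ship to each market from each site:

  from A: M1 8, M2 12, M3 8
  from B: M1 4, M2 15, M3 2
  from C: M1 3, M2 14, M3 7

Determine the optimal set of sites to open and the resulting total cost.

Open B only; minimum total cost 28.

For any fixed open set, each market goes to its cheapest open site; total = fixed + service.
{B}: M1→B 4, M2→B 15, M3→B 2. Service 21; fixed 7; total 28.
{A, B}: service 18 + fixed 11 = 29
{C}: M1→C 3, M2→C 14, M3→C 7. Service 24; fixed 5; total 29.
{A, B, C}: service 17 + fixed 16 = 33
No other subset beats 28.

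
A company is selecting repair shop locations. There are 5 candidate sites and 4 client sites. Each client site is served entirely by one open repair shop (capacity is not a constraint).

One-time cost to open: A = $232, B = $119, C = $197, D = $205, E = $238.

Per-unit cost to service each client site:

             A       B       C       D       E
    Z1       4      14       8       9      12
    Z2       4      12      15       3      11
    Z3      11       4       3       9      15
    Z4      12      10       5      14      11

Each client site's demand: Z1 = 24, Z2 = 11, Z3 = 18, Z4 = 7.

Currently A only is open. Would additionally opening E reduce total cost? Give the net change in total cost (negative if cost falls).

Current service cost with {A}: 422.
Adding E: each client site re-picks its cheapest; new service cost 415, saving 7.
Extra fixed cost: 238. Net change = 238 − 7 = 231.
(Totals: 654 → 885.)

No — net change +231 (cost rises by 231).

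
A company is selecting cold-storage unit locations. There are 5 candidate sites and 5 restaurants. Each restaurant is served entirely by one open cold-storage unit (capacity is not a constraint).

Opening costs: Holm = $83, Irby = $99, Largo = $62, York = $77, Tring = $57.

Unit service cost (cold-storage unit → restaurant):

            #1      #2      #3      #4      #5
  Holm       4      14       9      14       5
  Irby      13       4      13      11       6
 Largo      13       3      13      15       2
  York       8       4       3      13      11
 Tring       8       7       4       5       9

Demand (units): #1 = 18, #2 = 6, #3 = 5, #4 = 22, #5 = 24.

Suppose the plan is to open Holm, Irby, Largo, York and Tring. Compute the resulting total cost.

Each restaurant is assigned to its cheapest site among the open ones.
{Holm, Irby, Largo, York, Tring}: #1→Holm 4·18=72, #2→Largo 3·6=18, #3→York 3·5=15, #4→Tring 5·22=110, #5→Largo 2·24=48. Service 263; fixed 378; total 641.

Total cost: 641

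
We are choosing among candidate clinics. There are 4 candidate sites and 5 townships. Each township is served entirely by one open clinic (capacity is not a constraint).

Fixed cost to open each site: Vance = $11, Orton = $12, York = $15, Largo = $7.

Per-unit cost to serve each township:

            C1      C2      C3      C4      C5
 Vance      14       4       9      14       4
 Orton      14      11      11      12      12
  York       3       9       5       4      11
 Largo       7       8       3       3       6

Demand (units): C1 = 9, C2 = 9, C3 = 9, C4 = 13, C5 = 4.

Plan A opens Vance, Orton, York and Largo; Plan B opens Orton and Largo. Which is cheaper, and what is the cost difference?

Plan A is cheaper by 54.

Plan A: {Vance, Orton, York, Largo}: C1→York 3·9=27, C2→Vance 4·9=36, C3→Largo 3·9=27, C4→Largo 3·13=39, C5→Vance 4·4=16. Service 145; fixed 45; total 190.
Plan B: {Orton, Largo}: C1→Largo 7·9=63, C2→Largo 8·9=72, C3→Largo 3·9=27, C4→Largo 3·13=39, C5→Largo 6·4=24. Service 225; fixed 19; total 244.
Difference: |190 − 244| = 54.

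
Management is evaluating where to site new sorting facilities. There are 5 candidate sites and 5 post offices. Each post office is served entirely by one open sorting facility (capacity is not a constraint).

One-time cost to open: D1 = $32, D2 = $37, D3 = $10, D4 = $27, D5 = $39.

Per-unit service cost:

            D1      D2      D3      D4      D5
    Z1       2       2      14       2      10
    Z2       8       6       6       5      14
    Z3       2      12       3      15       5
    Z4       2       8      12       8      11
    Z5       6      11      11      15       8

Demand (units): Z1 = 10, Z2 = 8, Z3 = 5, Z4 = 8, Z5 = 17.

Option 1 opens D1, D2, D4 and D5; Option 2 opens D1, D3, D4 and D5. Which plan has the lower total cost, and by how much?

Option 1: {D1, D2, D4, D5}: Z1→D1 2·10=20, Z2→D4 5·8=40, Z3→D1 2·5=10, Z4→D1 2·8=16, Z5→D1 6·17=102. Service 188; fixed 135; total 323.
Option 2: {D1, D3, D4, D5}: Z1→D1 2·10=20, Z2→D4 5·8=40, Z3→D1 2·5=10, Z4→D1 2·8=16, Z5→D1 6·17=102. Service 188; fixed 108; total 296.
Difference: |323 − 296| = 27.

Option 2 is cheaper by 27.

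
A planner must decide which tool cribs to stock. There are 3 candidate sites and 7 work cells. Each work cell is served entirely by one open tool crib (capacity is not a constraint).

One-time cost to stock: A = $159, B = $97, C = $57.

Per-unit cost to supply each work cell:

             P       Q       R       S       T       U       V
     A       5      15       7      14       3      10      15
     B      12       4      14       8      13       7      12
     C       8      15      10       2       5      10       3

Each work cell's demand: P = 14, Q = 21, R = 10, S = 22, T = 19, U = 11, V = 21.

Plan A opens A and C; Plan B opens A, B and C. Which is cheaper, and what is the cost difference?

Plan B is cheaper by 167.

Plan A: {A, C}: P→A 5·14=70, Q→A 15·21=315, R→A 7·10=70, S→C 2·22=44, T→A 3·19=57, U→A 10·11=110, V→C 3·21=63. Service 729; fixed 216; total 945.
Plan B: {A, B, C}: P→A 5·14=70, Q→B 4·21=84, R→A 7·10=70, S→C 2·22=44, T→A 3·19=57, U→B 7·11=77, V→C 3·21=63. Service 465; fixed 313; total 778.
Difference: |945 − 778| = 167.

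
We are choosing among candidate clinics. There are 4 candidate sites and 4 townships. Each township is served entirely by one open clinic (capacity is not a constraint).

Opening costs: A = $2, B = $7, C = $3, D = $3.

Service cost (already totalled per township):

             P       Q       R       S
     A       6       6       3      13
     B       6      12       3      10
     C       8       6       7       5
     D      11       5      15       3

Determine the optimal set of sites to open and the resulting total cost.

Open A and D; minimum total cost 22.

For any fixed open set, each township goes to its cheapest open site; total = fixed + service.
{A, D}: P→A 6, Q→D 5, R→A 3, S→D 3. Service 17; fixed 5; total 22.
{A, C}: P→A 6, Q→A 6, R→A 3, S→C 5. Service 20; fixed 5; total 25.
{A, C, D}: P→A 6, Q→D 5, R→A 3, S→D 3. Service 17; fixed 8; total 25.
{A, B, C, D}: service 17 + fixed 15 = 32
No other subset beats 22.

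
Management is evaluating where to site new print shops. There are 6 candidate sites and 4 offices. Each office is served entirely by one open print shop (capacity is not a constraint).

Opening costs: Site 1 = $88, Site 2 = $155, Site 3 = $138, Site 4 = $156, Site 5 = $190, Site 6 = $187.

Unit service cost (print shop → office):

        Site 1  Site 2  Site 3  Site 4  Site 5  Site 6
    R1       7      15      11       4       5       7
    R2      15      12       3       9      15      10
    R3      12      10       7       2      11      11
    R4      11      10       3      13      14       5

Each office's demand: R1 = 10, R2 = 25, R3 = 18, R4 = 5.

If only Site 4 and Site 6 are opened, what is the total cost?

Each office is assigned to its cheapest site among the open ones.
{Site 4, Site 6}: R1→Site 4 4·10=40, R2→Site 4 9·25=225, R3→Site 4 2·18=36, R4→Site 6 5·5=25. Service 326; fixed 343; total 669.

Total cost: 669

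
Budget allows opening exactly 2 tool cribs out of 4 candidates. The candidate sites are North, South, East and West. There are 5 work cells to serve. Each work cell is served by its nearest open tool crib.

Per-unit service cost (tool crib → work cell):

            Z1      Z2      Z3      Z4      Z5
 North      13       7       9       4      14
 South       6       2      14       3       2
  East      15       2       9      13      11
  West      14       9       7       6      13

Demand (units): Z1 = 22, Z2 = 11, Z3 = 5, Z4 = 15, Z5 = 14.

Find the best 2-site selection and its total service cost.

Choose South and West; total service cost 262.

With exactly 2 open, each work cell uses its cheapest among the chosen.
{South, West}: Z1→South 6·22=132, Z2→South 2·11=22, Z3→West 7·5=35, Z4→South 3·15=45, Z5→South 2·14=28. Service cost 262.
{North, South}: service cost 272
{South, East}: service cost 272
Among all 6 size-2 choices, {South, West} is lowest.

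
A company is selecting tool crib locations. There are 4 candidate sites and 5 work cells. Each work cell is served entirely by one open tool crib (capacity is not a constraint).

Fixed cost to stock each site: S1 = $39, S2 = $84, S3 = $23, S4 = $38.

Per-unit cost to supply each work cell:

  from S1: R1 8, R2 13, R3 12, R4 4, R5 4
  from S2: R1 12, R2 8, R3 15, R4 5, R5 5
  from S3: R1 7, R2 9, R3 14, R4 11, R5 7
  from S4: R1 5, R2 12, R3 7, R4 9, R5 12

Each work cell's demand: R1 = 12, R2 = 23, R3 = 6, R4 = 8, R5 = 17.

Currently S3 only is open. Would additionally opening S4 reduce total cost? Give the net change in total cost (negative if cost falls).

Current service cost with {S3}: 582.
Adding S4: each work cell re-picks its cheapest; new service cost 500, saving 82.
Extra fixed cost: 38. Net change = 38 − 82 = -44.
(Totals: 605 → 561.)

Yes — net change −44 (cost falls by 44).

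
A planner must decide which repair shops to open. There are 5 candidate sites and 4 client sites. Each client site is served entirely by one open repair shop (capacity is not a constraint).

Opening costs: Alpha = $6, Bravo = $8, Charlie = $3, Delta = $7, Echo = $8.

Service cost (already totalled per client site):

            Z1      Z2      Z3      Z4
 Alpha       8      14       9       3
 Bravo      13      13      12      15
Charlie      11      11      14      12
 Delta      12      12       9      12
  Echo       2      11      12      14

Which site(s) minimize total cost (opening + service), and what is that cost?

Open Alpha and Echo; minimum total cost 39.

For any fixed open set, each client site goes to its cheapest open site; total = fixed + service.
{Alpha, Echo}: Z1→Echo 2, Z2→Echo 11, Z3→Alpha 9, Z4→Alpha 3. Service 25; fixed 14; total 39.
{Alpha}: service 34 + fixed 6 = 40
{Alpha, Charlie}: Z1→Alpha 8, Z2→Charlie 11, Z3→Alpha 9, Z4→Alpha 3. Service 31; fixed 9; total 40.
{Alpha, Bravo, Charlie, Delta, Echo}: service 25 + fixed 32 = 57
No other subset beats 39.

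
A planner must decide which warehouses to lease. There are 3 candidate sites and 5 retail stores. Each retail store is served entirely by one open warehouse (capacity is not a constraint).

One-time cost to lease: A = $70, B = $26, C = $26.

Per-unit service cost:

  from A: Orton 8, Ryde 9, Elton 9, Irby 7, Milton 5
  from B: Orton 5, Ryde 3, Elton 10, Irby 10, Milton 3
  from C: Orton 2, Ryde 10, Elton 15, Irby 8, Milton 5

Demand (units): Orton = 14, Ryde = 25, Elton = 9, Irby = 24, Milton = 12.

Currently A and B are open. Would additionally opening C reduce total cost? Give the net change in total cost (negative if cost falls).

Current service cost with {A, B}: 430.
Adding C: each retail store re-picks its cheapest; new service cost 388, saving 42.
Extra fixed cost: 26. Net change = 26 − 42 = -16.
(Totals: 526 → 510.)

Yes — net change −16 (cost falls by 16).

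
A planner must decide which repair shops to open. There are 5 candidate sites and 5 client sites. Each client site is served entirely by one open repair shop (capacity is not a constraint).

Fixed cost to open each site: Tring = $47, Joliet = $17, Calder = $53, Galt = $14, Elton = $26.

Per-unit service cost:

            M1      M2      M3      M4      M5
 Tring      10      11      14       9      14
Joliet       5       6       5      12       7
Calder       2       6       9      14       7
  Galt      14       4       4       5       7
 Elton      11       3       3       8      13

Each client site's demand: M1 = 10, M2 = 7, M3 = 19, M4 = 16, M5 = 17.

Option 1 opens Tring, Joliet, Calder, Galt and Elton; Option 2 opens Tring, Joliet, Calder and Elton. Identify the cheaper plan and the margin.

Option 1 is cheaper by 34.

Option 1: {Tring, Joliet, Calder, Galt, Elton}: M1→Calder 2·10=20, M2→Elton 3·7=21, M3→Elton 3·19=57, M4→Galt 5·16=80, M5→Joliet 7·17=119. Service 297; fixed 157; total 454.
Option 2: {Tring, Joliet, Calder, Elton}: M1→Calder 2·10=20, M2→Elton 3·7=21, M3→Elton 3·19=57, M4→Elton 8·16=128, M5→Joliet 7·17=119. Service 345; fixed 143; total 488.
Difference: |454 − 488| = 34.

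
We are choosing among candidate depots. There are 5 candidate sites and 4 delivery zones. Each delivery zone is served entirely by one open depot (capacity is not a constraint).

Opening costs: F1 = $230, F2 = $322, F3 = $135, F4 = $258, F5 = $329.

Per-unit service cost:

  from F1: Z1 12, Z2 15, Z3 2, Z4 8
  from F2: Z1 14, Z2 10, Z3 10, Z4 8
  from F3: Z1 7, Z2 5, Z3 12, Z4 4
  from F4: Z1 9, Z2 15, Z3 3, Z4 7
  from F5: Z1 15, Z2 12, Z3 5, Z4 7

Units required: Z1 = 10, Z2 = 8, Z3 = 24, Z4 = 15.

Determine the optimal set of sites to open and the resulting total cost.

For any fixed open set, each delivery zone goes to its cheapest open site; total = fixed + service.
{F1, F3}: Z1→F3 7·10=70, Z2→F3 5·8=40, Z3→F1 2·24=48, Z4→F3 4·15=60. Service 218; fixed 365; total 583.
{F3}: service 458 + fixed 135 = 593
{F3, F4}: service 242 + fixed 393 = 635
{F1, F2, F3, F4, F5}: service 218 + fixed 1274 = 1492
No other subset beats 583.

Open F1 and F3; minimum total cost 583.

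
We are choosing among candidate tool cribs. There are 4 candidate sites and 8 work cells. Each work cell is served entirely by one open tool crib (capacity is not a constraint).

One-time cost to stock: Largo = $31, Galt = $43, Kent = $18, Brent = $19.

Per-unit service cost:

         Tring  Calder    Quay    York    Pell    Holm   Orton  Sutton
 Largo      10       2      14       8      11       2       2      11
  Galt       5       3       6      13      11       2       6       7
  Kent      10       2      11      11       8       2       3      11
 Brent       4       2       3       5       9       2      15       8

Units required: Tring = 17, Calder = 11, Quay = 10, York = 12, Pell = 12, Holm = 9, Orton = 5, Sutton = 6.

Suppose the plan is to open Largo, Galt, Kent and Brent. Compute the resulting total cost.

Each work cell is assigned to its cheapest site among the open ones.
{Largo, Galt, Kent, Brent}: Tring→Brent 4·17=68, Calder→Largo 2·11=22, Quay→Brent 3·10=30, York→Brent 5·12=60, Pell→Kent 8·12=96, Holm→Largo 2·9=18, Orton→Largo 2·5=10, Sutton→Galt 7·6=42. Service 346; fixed 111; total 457.

Total cost: 457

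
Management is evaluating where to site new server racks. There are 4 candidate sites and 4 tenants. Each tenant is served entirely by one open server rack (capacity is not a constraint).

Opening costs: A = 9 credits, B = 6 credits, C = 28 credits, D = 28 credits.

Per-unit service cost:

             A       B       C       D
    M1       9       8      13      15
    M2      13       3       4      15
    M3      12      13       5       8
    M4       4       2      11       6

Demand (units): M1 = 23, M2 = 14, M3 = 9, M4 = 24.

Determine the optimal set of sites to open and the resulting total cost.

For any fixed open set, each tenant goes to its cheapest open site; total = fixed + service.
{B, C}: M1→B 8·23=184, M2→B 3·14=42, M3→C 5·9=45, M4→B 2·24=48. Service 319; fixed 34; total 353.
{A, B, C}: M1→B 8·23=184, M2→B 3·14=42, M3→C 5·9=45, M4→B 2·24=48. Service 319; fixed 43; total 362.
{B, D}: service 346 + fixed 34 = 380
{A, B, C, D}: M1→B 8·23=184, M2→B 3·14=42, M3→C 5·9=45, M4→B 2·24=48. Service 319; fixed 71; total 390.
No other subset beats 353.

Open B and C; minimum total cost 353.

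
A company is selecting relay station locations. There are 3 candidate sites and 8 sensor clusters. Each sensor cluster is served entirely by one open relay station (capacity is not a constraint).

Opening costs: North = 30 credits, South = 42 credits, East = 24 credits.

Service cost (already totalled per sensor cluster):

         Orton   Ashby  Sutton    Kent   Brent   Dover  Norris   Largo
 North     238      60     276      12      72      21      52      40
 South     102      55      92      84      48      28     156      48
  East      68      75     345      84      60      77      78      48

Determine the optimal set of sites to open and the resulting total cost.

Open North, South and East; minimum total cost 484.

For any fixed open set, each sensor cluster goes to its cheapest open site; total = fixed + service.
{North, South, East}: Orton→East 68, Ashby→South 55, Sutton→South 92, Kent→North 12, Brent→South 48, Dover→North 21, Norris→North 52, Largo→North 40. Service 388; fixed 96; total 484.
{North, South}: service 422 + fixed 72 = 494
{South, East}: Orton→East 68, Ashby→South 55, Sutton→South 92, Kent→South 84, Brent→South 48, Dover→South 28, Norris→East 78, Largo→South 48. Service 501; fixed 66; total 567.
{East}: Orton→East 68, Ashby→East 75, Sutton→East 345, Kent→East 84, Brent→East 60, Dover→East 77, Norris→East 78, Largo→East 48. Service 835; fixed 24; total 859.
No other subset beats 484.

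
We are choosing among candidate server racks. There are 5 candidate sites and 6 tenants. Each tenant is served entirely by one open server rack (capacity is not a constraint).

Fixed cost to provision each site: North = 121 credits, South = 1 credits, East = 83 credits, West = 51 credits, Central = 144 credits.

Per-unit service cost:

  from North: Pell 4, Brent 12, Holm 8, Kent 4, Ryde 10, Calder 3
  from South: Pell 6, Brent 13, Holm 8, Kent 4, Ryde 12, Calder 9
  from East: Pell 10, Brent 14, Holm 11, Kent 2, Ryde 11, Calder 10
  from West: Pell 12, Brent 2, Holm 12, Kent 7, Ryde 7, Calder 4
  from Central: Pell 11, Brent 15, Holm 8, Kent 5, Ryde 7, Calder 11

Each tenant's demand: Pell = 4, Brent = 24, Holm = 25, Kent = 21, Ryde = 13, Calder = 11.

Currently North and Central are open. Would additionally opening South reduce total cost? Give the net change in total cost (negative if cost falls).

Current service cost with {North, Central}: 712.
Adding South: each tenant re-picks its cheapest; new service cost 712, saving 0.
Extra fixed cost: 1. Net change = 1 − 0 = 1.
(Totals: 977 → 978.)

No — net change +1 (cost rises by 1).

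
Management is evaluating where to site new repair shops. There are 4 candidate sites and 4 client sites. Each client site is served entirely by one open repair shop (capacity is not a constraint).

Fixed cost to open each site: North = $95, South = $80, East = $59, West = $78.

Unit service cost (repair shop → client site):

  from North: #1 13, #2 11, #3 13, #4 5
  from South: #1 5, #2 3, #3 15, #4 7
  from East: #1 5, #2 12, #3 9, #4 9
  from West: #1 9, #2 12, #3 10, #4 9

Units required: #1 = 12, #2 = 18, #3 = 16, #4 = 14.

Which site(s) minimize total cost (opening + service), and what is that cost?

Open South and East; minimum total cost 495.

For any fixed open set, each client site goes to its cheapest open site; total = fixed + service.
{South, East}: #1→South 5·12=60, #2→South 3·18=54, #3→East 9·16=144, #4→South 7·14=98. Service 356; fixed 139; total 495.
{South, West}: service 372 + fixed 158 = 530
{South}: service 452 + fixed 80 = 532
{North, South, East, West}: service 328 + fixed 312 = 640
(All 15 nonempty subsets were checked; South and East is lowest.)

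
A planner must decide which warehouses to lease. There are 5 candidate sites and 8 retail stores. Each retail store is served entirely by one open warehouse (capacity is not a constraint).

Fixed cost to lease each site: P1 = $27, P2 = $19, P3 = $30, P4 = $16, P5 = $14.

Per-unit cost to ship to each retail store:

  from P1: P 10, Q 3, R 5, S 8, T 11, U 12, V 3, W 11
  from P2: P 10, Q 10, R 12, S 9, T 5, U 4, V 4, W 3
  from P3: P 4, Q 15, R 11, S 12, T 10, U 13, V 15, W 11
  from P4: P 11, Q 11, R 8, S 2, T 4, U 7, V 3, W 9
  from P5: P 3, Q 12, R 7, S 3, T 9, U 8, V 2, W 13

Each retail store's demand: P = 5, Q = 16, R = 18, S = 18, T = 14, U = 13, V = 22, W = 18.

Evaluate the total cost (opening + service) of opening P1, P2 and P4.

Total cost: 514

Each retail store is assigned to its cheapest site among the open ones.
{P1, P2, P4}: P→P1 10·5=50, Q→P1 3·16=48, R→P1 5·18=90, S→P4 2·18=36, T→P4 4·14=56, U→P2 4·13=52, V→P1 3·22=66, W→P2 3·18=54. Service 452; fixed 62; total 514.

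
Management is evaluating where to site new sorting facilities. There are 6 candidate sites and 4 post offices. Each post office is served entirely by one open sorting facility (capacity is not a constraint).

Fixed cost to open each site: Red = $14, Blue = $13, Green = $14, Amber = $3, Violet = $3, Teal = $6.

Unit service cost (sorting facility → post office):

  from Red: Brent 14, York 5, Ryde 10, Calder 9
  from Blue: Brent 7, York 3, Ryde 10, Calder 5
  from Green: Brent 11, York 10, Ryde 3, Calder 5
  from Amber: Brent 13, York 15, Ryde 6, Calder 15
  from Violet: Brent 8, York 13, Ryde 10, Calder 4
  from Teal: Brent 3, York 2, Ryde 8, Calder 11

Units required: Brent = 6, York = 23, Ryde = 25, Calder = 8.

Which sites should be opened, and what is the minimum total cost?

For any fixed open set, each post office goes to its cheapest open site; total = fixed + service.
{Green, Violet, Teal}: Brent→Teal 3·6=18, York→Teal 2·23=46, Ryde→Green 3·25=75, Calder→Violet 4·8=32. Service 171; fixed 23; total 194.
{Green, Amber, Violet, Teal}: service 171 + fixed 26 = 197
{Green, Teal}: Brent→Teal 3·6=18, York→Teal 2·23=46, Ryde→Green 3·25=75, Calder→Green 5·8=40. Service 179; fixed 20; total 199.
{Red, Blue, Green, Amber, Violet, Teal}: service 171 + fixed 53 = 224
No other subset beats 194.

Open Green, Violet and Teal; minimum total cost 194.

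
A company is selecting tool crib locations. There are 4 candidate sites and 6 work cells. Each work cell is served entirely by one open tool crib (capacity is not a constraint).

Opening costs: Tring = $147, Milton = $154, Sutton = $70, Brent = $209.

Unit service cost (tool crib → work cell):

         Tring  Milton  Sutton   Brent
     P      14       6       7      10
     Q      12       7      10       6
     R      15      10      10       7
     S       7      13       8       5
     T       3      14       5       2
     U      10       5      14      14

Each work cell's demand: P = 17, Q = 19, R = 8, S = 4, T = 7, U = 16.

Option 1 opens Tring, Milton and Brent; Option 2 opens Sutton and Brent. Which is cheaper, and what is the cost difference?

Option 1: {Tring, Milton, Brent}: P→Milton 6·17=102, Q→Brent 6·19=114, R→Brent 7·8=56, S→Brent 5·4=20, T→Brent 2·7=14, U→Milton 5·16=80. Service 386; fixed 510; total 896.
Option 2: {Sutton, Brent}: P→Sutton 7·17=119, Q→Brent 6·19=114, R→Brent 7·8=56, S→Brent 5·4=20, T→Brent 2·7=14, U→Sutton 14·16=224. Service 547; fixed 279; total 826.
Difference: |896 − 826| = 70.

Option 2 is cheaper by 70.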